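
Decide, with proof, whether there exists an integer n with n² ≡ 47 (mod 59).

Apply Euler's criterion with the prime 59: 47 is a quadratic residue iff 47^29 ≡ 1 (mod 59), and a non-residue iff it is ≡ −1.
Repeated squaring mod 59: 47^2 = 2209 ≡ 26; 47^4 ≡ 26² = 676 ≡ 27; 47^8 ≡ 27² = 729 ≡ 21; 47^16 ≡ 21² = 441 ≡ 28.
Since 29 = 16 + 8 + 4 + 1, 47^29 ≡ 28 · 21 · 27 · 47; multiplying out mod 59: 28·21 = 588 ≡ 57, then 57·27 = 1539 ≡ 5, then 5·47 = 235 ≡ 58. Thus 47^29 ≡ 58 ≡ −1 (mod 59).
The value −1 means 47 is a non-residue modulo 59, so n² ≡ 47 (mod 59) is impossible.

No, no such integer exists.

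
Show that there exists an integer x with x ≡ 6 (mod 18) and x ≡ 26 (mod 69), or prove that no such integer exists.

gcd(18, 69) = 3. If x ≡ 6 (mod 18) and x ≡ 26 (mod 69), then x ≡ 6 (mod 3) and x ≡ 26 (mod 3).
These are incompatible: 6 − 26 = -20 is not divisible by 3.
So no integer satisfies both congruences.

No, no such integer exists.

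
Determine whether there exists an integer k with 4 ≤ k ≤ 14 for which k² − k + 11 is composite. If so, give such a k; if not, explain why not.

At k = 12: 12² − 12 + 11 = 143 = 11·13, which is composite.

k = 12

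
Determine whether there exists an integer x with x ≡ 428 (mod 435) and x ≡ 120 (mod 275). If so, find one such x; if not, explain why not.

Both moduli are multiples of 5 = gcd(435, 275), so any solution would satisfy x ≡ 428 and x ≡ 120 modulo 5 simultaneously.
However 428 ≡ 3 and 120 ≡ 0 (mod 5), and 3 ≠ 0.
Therefore no such x exists.

No such integer exists.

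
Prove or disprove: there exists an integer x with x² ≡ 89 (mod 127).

Apply Euler's criterion with the prime 127: 89 is a quadratic residue iff 89^63 ≡ 1 (mod 127), and a non-residue iff it is ≡ −1.
Repeated squaring mod 127: 89^2 = 7921 ≡ 47; 89^4 ≡ 47² = 2209 ≡ 50; 89^8 ≡ 50² = 2500 ≡ 87; 89^16 ≡ 87² = 7569 ≡ 76; 89^32 ≡ 76² = 5776 ≡ 61.
Since 63 = 32 + 16 + 8 + 4 + 2 + 1, 89^63 ≡ 61 · 76 · 87 · 50 · 47 · 89; multiplying out mod 127: 61·76 = 4636 ≡ 64, then 64·87 = 5568 ≡ 107, then 107·50 = 5350 ≡ 16, then 16·47 = 752 ≡ 117, then 117·89 = 10413 ≡ 126. Thus 89^63 ≡ 126 ≡ −1 (mod 127).
By Euler's criterion 89 is a quadratic non-residue mod 127: no x satisfies x² ≡ 89 (mod 127).

No such integer exists.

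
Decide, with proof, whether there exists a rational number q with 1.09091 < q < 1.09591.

q = 23/21

Scale by 21: the interval becomes (22.90911, 23.01411), which contains the integer 23.
Dividing back, 1.09091 < 23/21 < 1.09591, and 23/21 is rational.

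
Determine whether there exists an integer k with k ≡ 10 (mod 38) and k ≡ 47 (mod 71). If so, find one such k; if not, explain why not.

k = 1112

Since 38 and 71 share no common factor, CRT says the pair of congruences has a solution (unique mod 2698).
Any solution of the first congruence is k = 10 + 38t; substituting into the second, 38t ≡ 47 − 10 ≡ 37 (mod 71).
Invert 38 mod 71 by the Euclidean algorithm: 71 = 1·38 + 33, 38 = 1·33 + 5, 33 = 6·5 + 3, 5 = 1·3 + 2, 3 = 1·2 + 1, 2 = 2·1 + 0; back-substituting, 1 = 3 − 1·2 = 3 − (5 − 1·3) = −5 + 2·3 = −5 + 2·(33 − 6·5) = 2·33 − 13·5 = 2·33 − 13·(38 − 1·33) = −13·38 + 15·33 = −13·38 + 15·(71 − 1·38) = 15·71 − 28·38. Hence 38·(-28) ≡ 1, so 38⁻¹ ≡ -28 ≡ 43 (mod 71).
Multiplying by 43: t ≡ 43·37 = 1591 ≡ 29 (mod 71).
With t = 29: k = 10 + 38·29 = 1112.
Indeed 1112 ≡ 10 (mod 38) and 1112 ≡ 47 (mod 71).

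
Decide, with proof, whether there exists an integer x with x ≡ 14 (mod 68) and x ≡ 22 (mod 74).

gcd(68, 74) = 2. A simultaneous solution exists iff 14 ≡ 22 (mod 2); here 14 mod 2 = 0 = 22 mod 2, so it does.
Write x = 14 + 68t. Then 68t ≡ 22 − 14 ≡ 8 (mod 74); dividing through by 2 gives 34t ≡ 4 (mod 37).
Note 34·12 = 408 ≡ 1 (mod 37) (as 408 − 1 = 11·37), so 34⁻¹ ≡ 12.
Therefore t ≡ 12·4 = 48 ≡ 11 (mod 37).
Then x = 14 + 68·11 = 762.
Check: 762 mod 68 = 14, 762 mod 74 = 22. ✓

x = 762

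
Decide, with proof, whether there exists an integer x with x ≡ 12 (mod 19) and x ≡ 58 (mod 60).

x = 658

gcd(19, 60) = 1, so the Chinese Remainder Theorem guarantees exactly one residue class mod 1140 satisfying both.
Any solution of the first congruence is x = 12 + 19t; substituting into the second, 19t ≡ 58 − 12 ≡ 46 (mod 60).
To invert 19 modulo 60: 60 = 3·19 + 3, 19 = 6·3 + 1, 3 = 3·1 + 0, and unwinding, 1 = 19 − 6·3 = 19 − 6·(60 − 3·19) = −6·60 + 19·19. Thus 19⁻¹ ≡ 19 (mod 60).
Multiplying by 19: t ≡ 19·46 = 874 ≡ 34 (mod 60).
Taking t = 34 gives x = 12 + 19·34 = 658.
Verify: 658 = 34·19 + 12 and 658 = 10·60 + 58. ✓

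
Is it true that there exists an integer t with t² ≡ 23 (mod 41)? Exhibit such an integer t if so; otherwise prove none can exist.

Take t = 8. Then 8² = 64 = 1·41 + 23, so 8² ≡ 23 (mod 41).

t = 8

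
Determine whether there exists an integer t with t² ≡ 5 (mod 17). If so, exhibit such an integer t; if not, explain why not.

Computing t² mod 17 for t = 0, 1, …, 8 (enough, by the symmetry t ↦ 17 − t) gives 0, 1, 4, 9, 16, 8, 2, 15, 13.
The set of squares mod 17 is therefore {0, 1, 2, 4, 8, 9, 13, 15, 16}, which does not contain 5.
Therefore t² ≡ 5 (mod 17) has no solution.

No, no such integer exists.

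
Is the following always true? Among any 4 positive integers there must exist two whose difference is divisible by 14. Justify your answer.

No; for instance {51, 52, 53, 54} is a counterexample.

Consider the 4 integers 51, 52, 53, 54. They lie in distinct residue classes modulo 14, since 4 ≤ 14.
Any two of them differ by at most 3 < 14 and by at least 1, so no difference is a multiple of 14.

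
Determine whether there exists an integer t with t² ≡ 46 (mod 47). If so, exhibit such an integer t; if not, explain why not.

Apply Euler's criterion with the prime 47: 46 is a quadratic residue iff 46^23 ≡ 1 (mod 47), and a non-residue iff it is ≡ −1.
Squaring successively (mod 47): 46^2 = 2116 ≡ 1; 46^4 ≡ 1² = 1 ≡ 1; 46^8 ≡ 1² = 1 ≡ 1; 46^16 ≡ 1² = 1 ≡ 1.
Since 23 = 16 + 4 + 2 + 1, 46^23 ≡ 1 · 1 · 1 · 46; multiplying out mod 47: 1·1 = 1 ≡ 1, then 1·1 = 1 ≡ 1, then 1·46 = 46 ≡ 46. Thus 46^23 ≡ 46 ≡ −1 (mod 47).
By Euler's criterion 46 is a quadratic non-residue mod 47: no t satisfies t² ≡ 46 (mod 47).

No such integer exists.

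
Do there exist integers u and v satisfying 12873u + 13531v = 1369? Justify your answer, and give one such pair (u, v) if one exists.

No, no such integers exist.

Both 12873 and 13531 are divisible by gcd(12873, 13531) = 7, hence so is any combination 12873u + 13531v.
But 1369 = 7·195 + 4, so 7 ∤ 1369.
So the equation is unsolvable over ℤ.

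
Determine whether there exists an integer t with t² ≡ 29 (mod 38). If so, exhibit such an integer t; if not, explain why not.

No such integer exists.

Work modulo the divisor 19 of 38. If t² ≡ 29 (mod 38) then t² ≡ 10 (mod 19).
Computing t² mod 19 for t = 0, 1, …, 9 (enough, by the symmetry t ↦ 19 − t) gives 0, 1, 4, 9, 16, 6, 17, 11, 7, 5.
The set of squares mod 19 is therefore {0, 1, 4, 5, 6, 7, 9, 11, 16, 17}, which does not contain 10.
Hence no integer t has t² ≡ 29 (mod 38).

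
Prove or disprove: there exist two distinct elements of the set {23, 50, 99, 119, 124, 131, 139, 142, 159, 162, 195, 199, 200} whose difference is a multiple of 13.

No, no such pair exists.

Residues mod 13: 23↦10, 50↦11, 99↦8, 119↦2, 124↦7, 131↦1, 139↦9, 142↦12, 159↦3, 162↦6, 195↦0, 199↦4, 200↦5.
These 13 residues are pairwise different, hence no difference of two elements is divisible by 13.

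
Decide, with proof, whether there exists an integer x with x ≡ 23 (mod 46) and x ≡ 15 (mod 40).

x = 575

The moduli are not coprime: gcd(46, 40) = 2. Compatibility requires 2 ∣ (15 − 23) = -8, which holds, so solutions exist.
Put x = 23 + 46t, so we need 46t ≡ 32 (mod 40), equivalently (divide by 2) 23t ≡ 16 (mod 20).
23 ≡ 3 (mod 20), so this reads 3t ≡ 16 (mod 20). Invert 3 mod 20 by the Euclidean algorithm: 20 = 6·3 + 2, 3 = 1·2 + 1, 2 = 2·1 + 0; back-substituting, 1 = 3 − 1·2 = 3 − (20 − 6·3) = −20 + 7·3. Hence 3·7 ≡ 1, so 3⁻¹ ≡ 7 (mod 20).
Multiplying by 7: t ≡ 7·16 = 112 ≡ 12 (mod 20).
Then x = 23 + 46·12 = 575.
Indeed 575 ≡ 23 (mod 46) and 575 ≡ 15 (mod 40).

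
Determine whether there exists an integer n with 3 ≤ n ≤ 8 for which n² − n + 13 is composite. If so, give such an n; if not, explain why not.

n = 8

At n = 8: 8² − 8 + 13 = 69 = 3·23, which is composite.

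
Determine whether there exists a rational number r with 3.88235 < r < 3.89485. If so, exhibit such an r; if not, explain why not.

Scale by 9: the interval becomes (34.94115, 35.05365), which contains the integer 35.
Hence 35/9 is a rational number with 3.88235 < 35/9 < 3.89485.

r = 35/9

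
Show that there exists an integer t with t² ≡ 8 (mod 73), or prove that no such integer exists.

t = 64 works: 64² = 4096, and 4096 − 8 = 4088 = 56·73.

t = 64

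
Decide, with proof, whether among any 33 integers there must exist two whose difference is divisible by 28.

Partition the integers by their residue mod 28; there are 28 classes.
With 33 integers and only 28 classes, the pigeonhole principle forces two of them, say a and b, into the same class.
Their difference a − b is then a multiple of 28.

Yes, this is always true.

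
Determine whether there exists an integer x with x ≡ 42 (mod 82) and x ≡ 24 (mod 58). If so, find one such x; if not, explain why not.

gcd(82, 58) = 2. A simultaneous solution exists iff 42 ≡ 24 (mod 2); here 42 mod 2 = 0 = 24 mod 2, so it does.
Put x = 42 + 82t, so we need 82t ≡ 40 (mod 58), equivalently (divide by 2) 41t ≡ 20 (mod 29).
41 ≡ 12 (mod 29), so this reads 12t ≡ 20 (mod 29). To invert 12 modulo 29: 29 = 2·12 + 5, 12 = 2·5 + 2, 5 = 2·2 + 1, 2 = 2·1 + 0, and unwinding, 1 = 5 − 2·2 = 5 − 2·(12 − 2·5) = −2·12 + 5·5 = −2·12 + 5·(29 − 2·12) = 5·29 − 12·12. Thus 12⁻¹ ≡ -12 ≡ 17 (mod 29).
Therefore t ≡ 17·20 = 340 ≡ 21 (mod 29).
Then x = 42 + 82·21 = 1764.
Indeed 1764 ≡ 42 (mod 82) and 1764 ≡ 24 (mod 58).

x = 1764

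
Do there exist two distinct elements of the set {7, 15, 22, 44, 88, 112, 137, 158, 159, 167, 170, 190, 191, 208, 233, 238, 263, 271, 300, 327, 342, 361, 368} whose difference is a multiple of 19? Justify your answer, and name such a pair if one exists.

7 and 159 are such a pair.

Both 7 and 159 leave remainder 7 on division by 19; their difference 152 = 8·19 is a multiple of 19.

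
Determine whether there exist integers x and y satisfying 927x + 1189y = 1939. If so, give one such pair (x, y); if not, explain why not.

Since gcd(927, 1189) = 1, every integer is an integer combination of 927 and 1189.
Run the Euclidean algorithm on 1189 and 927: 1189 = 1·927 + 262, 927 = 3·262 + 141, 262 = 1·141 + 121, 141 = 1·121 + 20, 121 = 6·20 + 1, 20 = 20·1 + 0.
Working back up the chain: 1 = 121 − 6·20 = 121 − 6·(141 − 1·121) = −6·141 + 7·121 = −6·141 + 7·(262 − 1·141) = 7·262 − 13·141 = 7·262 − 13·(927 − 3·262) = −13·927 + 46·262 = −13·927 + 46·(1189 − 1·927) = 46·1189 − 59·927. So 927·(-59) + 1189·46 = 1.
Times 1939: 927·(-114401) + 1189·89194 = 1939, so (-114401, 89194) solves it.
Adding 97·1189 to x and subtracting 97·927 from y gives the tidier solution (932, -725).
Check: 927·932 + 1189·(-725) = 863964 − 862025 = 1939. ✓

x = 932, y = -725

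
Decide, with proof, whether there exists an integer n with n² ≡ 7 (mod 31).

n = 10 works: 10² = 100, and 100 − 7 = 93 = 3·31.

n = 10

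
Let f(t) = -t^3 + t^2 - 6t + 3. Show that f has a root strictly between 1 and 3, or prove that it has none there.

Evaluate at the endpoints: f(1) = -3, f(3) = -33 — same sign (negative).
f'(t) = -3t^2 + 2t - 6 has discriminant 2² − 4·(-3)·(-6) = -68 < 0, so f' has no real roots and is negative for every real t.
Hence f is strictly decreasing on ℝ, and in particular on [1, 3]. A strictly monotone function with same-sign endpoint values stays negative on the whole interval, so f has no zero in (1, 3).

No such root exists.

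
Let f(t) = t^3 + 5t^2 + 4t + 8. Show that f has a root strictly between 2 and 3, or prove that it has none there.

The endpoint values f(2) = 44 and f(3) = 92 are both positive. Claim: f(t) > 0 for every t in (2, 3).
Substitute t = 2 + u, where 0 < u < 1 on the interval. Expanding, f(2 + u) = u^3 + 11u^2 + 36u + 44.
All 4 nonzero coefficients of this polynomial in u are positive; hence for u > 0 the value is a sum of positive terms (the constant 44 among them).
Therefore f(t) > 0 throughout (2, 3), and f has no zero there.

No such root exists.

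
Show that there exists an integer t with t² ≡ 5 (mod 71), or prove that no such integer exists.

Take t = 54. Then 54² = 2916 = 41·71 + 5, so 54² ≡ 5 (mod 71).

t = 54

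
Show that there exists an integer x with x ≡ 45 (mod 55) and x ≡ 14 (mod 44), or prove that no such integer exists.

No, no such integer exists.

gcd(55, 44) = 11. If x ≡ 45 (mod 55) and x ≡ 14 (mod 44), then x ≡ 45 (mod 11) and x ≡ 14 (mod 11).
However 45 ≡ 1 and 14 ≡ 3 (mod 11), and 1 ≠ 3.
So no integer satisfies both congruences.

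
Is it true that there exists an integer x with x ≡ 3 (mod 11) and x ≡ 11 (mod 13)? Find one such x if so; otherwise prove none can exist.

x = 102

Since 11 and 13 share no common factor, CRT says the pair of congruences has a solution (unique mod 143).
Any solution of the first congruence is x = 3 + 11t; substituting into the second, 11t ≡ 11 − 3 ≡ 8 (mod 13).
Note 11·6 = 66 ≡ 1 (mod 13) (as 66 − 1 = 5·13), so 11⁻¹ ≡ 6.
Multiplying by 6: t ≡ 6·8 = 48 ≡ 9 (mod 13).
Taking t = 9 gives x = 3 + 11·9 = 102.
Check: 102 mod 11 = 3, 102 mod 13 = 11. ✓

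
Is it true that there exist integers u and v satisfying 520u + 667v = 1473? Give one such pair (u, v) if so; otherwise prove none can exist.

u = 235, v = -181

Since gcd(520, 667) = 1, every integer is an integer combination of 520 and 667.
Euclidean algorithm: 667 = 1·520 + 147, 520 = 3·147 + 79, 147 = 1·79 + 68, 79 = 1·68 + 11, 68 = 6·11 + 2, 11 = 5·2 + 1, 2 = 2·1 + 0.
Back-substituting, 1 = 11 − 5·2 = 11 − 5·(68 − 6·11) = −5·68 + 31·11 = −5·68 + 31·(79 − 1·68) = 31·79 − 36·68 = 31·79 − 36·(147 − 1·79) = −36·147 + 67·79 = −36·147 + 67·(520 − 3·147) = 67·520 − 237·147 = 67·520 − 237·(667 − 1·520) = −237·667 + 304·520; that is, 520·304 + 667·(-237) = 1.
Scaling by 1473 gives the particular solution (u, v) = (447792, -349101).
Shifting by a multiple of (667, −520) keeps it a solution: u = 447792 − 671·667 = 235, v = -349101 + 671·520 = -181.
Indeed 520·235 + 667·(-181) = 122200 − 120727 = 1473.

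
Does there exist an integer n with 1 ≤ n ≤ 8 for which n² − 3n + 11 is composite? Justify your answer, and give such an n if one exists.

n = 2

At n = 2: 2² − 3·2 + 11 = 9 = 3·3, which is composite.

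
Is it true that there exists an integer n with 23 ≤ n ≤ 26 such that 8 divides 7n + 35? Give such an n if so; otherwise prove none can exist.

The values of 7n + 35 for n = 23, 24, 25, 26 are 196, 203, 210, 217; reduced mod 8 these are 4, 3, 2, 1.
The residue 0 does not occur, so no n in [23, 26] makes 7n + 35 a multiple of 8.

No such integer n in that range exists.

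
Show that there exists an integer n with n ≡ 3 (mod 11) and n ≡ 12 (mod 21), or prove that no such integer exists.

n = 201

The moduli 11 and 21 are coprime, so by the Chinese Remainder Theorem a unique solution modulo 231 exists.
Any solution of the first congruence is n = 3 + 11t; substituting into the second, 11t ≡ 12 − 3 ≡ 9 (mod 21).
Invert 11 mod 21 by the Euclidean algorithm: 21 = 1·11 + 10, 11 = 1·10 + 1, 10 = 10·1 + 0; back-substituting, 1 = 11 − 1·10 = 11 − (21 − 1·11) = −21 + 2·11. Hence 11·2 ≡ 1, so 11⁻¹ ≡ 2 (mod 21).
Multiplying by 2: t ≡ 2·9 = 18 (mod 21).
With t = 18: n = 3 + 11·18 = 201.
Verify: 201 = 18·11 + 3 and 201 = 9·21 + 12. ✓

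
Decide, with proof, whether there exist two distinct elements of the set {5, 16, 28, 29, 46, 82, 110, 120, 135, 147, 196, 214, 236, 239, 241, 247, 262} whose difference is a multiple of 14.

28 mod 14 = 0 and 196 mod 14 = 0, so 196 − 28 = 168 = 12·14.

Yes: 28 and 196.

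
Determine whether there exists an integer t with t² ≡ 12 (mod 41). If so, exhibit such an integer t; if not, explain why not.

No, no such integer exists.

41 is prime, so by Euler's criterion 12 is a square mod 41 iff 12^((41−1)/2) = 12^20 ≡ 1 (mod 41).
Squaring successively (mod 41): 12^2 = 144 ≡ 21; 12^4 ≡ 21² = 441 ≡ 31; 12^8 ≡ 31² = 961 ≡ 18; 12^16 ≡ 18² = 324 ≡ 37.
Since 20 = 16 + 4, 12^20 ≡ 37 · 31; multiplying out mod 41: 37·31 = 1147 ≡ 40. Thus 12^20 ≡ 40 ≡ −1 (mod 41).
The value −1 means 12 is a non-residue modulo 41, so t² ≡ 12 (mod 41) is impossible.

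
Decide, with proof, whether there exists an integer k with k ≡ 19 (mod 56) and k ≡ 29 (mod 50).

k = 579

The moduli are not coprime: gcd(56, 50) = 2. Compatibility requires 2 ∣ (29 − 19) = 10, which holds, so solutions exist.
Write k = 19 + 56t. Then 56t ≡ 29 − 19 ≡ 10 (mod 50); dividing through by 2 gives 28t ≡ 5 (mod 25).
28 ≡ 3 (mod 25), so this reads 3t ≡ 5 (mod 25). Note 3·17 = 51 ≡ 1 (mod 25) (as 51 − 1 = 2·25), so 3⁻¹ ≡ 17.
Therefore t ≡ 17·5 = 85 ≡ 10 (mod 25).
Then k = 19 + 56·10 = 579.
Check: 579 mod 56 = 19, 579 mod 50 = 29. ✓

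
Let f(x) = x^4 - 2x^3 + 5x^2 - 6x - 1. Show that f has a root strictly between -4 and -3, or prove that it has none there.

No.

f(-4) = 487 and f(-3) = 197, both positive, so a sign-change argument is unavailable; we show f keeps this sign on the whole interval.
Substitute x = -3 − u, where 0 < u < 1 on the interval. Expanding, f(-3 − u) = u^4 + 14u^3 + 77u^2 + 198u + 197.
All 5 nonzero coefficients of this polynomial in u are positive; hence for u > 0 the value is a sum of positive terms (the constant 197 among them).
So f is strictly positive on (-4, -3); no root exists in the interval.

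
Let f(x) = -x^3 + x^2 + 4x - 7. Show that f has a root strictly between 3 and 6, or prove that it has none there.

The endpoint values f(3) = -13 and f(6) = -163 are both negative. Claim: f(x) < 0 for every x in (3, 6).
Shift to the endpoint 3: with x = 3 + u (0 < u < 3), one computes f(3 + u) = -u^3 - 8u^2 - 17u - 13.
All 4 nonzero coefficients of this polynomial in u are negative; hence for u > 0 the value is a sum of negative terms (the constant -13 among them).
So f is strictly negative on (3, 6); no root exists in the interval.

No such root exists.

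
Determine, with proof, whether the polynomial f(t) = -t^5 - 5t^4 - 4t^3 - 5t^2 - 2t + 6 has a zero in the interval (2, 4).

The endpoint values f(2) = -162 and f(4) = -2642 are both negative. Claim: f(t) < 0 for every t in (2, 4).
Shift to the endpoint 2: with t = 2 + u (0 < u < 2), one computes f(2 + u) = -u^5 - 15u^4 - 84u^3 - 229u^2 - 310u - 162.
All 6 nonzero coefficients of this polynomial in u are negative; hence for u > 0 the value is a sum of negative terms (the constant -162 among them).
So f is strictly negative on (2, 4); no root exists in the interval.

No such root exists.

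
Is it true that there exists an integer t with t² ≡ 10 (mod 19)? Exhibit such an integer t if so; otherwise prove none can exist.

No, no such integer exists.

Since (19 − t)² ≡ t² (mod 19), it suffices to square t = 0, 1, …, 9: the residues are 0, 1, 4, 9, 16, 6, 17, 11, 7, 5.
The set of squares mod 19 is therefore {0, 1, 4, 5, 6, 7, 9, 11, 16, 17}, which does not contain 10.
Hence no integer t has t² ≡ 10 (mod 19).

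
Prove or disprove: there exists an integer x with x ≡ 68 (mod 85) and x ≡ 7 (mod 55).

Both moduli are multiples of 5 = gcd(85, 55), so any solution would satisfy x ≡ 68 and x ≡ 7 modulo 5 simultaneously.
These are incompatible: 68 − 7 = 61 is not divisible by 5.
So no integer satisfies both congruences.

No, no such integer exists.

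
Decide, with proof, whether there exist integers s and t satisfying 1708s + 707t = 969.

gcd(1708, 707) = 7, so every integer of the form 1708s + 707t is a multiple of 7.
But 969 = 7·138 + 3, so 7 ∤ 969.
So the equation is unsolvable over ℤ.

No such integers exist.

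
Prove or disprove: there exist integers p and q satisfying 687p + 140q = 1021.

p = 83, q = -400

687 and 140 are coprime, so 687p + 140q ranges over all of ℤ.
Run the Euclidean algorithm on 687 and 140: 687 = 4·140 + 127, 140 = 1·127 + 13, 127 = 9·13 + 10, 13 = 1·10 + 3, 10 = 3·3 + 1, 3 = 3·1 + 0.
Working back up the chain: 1 = 10 − 3·3 = 10 − 3·(13 − 1·10) = −3·13 + 4·10 = −3·13 + 4·(127 − 9·13) = 4·127 − 39·13 = 4·127 − 39·(140 − 1·127) = −39·140 + 43·127 = −39·140 + 43·(687 − 4·140) = 43·687 − 211·140. So 687·43 + 140·(-211) = 1.
Times 1021: 687·43903 + 140·(-215431) = 1021, so (43903, -215431) solves it.
The general solution is p = 43903 + 140k, q = -215431 − 687k; taking k = -313 gives the smaller pair p = 83, q = -400.
Check: 687·83 + 140·(-400) = 57021 − 56000 = 1021. ✓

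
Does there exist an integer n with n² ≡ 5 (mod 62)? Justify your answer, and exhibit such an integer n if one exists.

Take n = 37. Then 37² = 1369 = 22·62 + 5, so 37² ≡ 5 (mod 62).

n = 37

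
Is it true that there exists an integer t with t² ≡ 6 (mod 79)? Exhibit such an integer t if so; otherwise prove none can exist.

79 is prime, so by Euler's criterion 6 is a square mod 79 iff 6^((79−1)/2) = 6^39 ≡ 1 (mod 79).
Squaring successively (mod 79): 6^2 = 36 ≡ 36; 6^4 ≡ 36² = 1296 ≡ 32; 6^8 ≡ 32² = 1024 ≡ 76; 6^16 ≡ 76² = 5776 ≡ 9; 6^32 ≡ 9² = 81 ≡ 2.
Since 39 = 32 + 4 + 2 + 1, 6^39 ≡ 2 · 32 · 36 · 6; multiplying out mod 79: 2·32 = 64 ≡ 64, then 64·36 = 2304 ≡ 13, then 13·6 = 78 ≡ 78. Thus 6^39 ≡ 78 ≡ −1 (mod 79).
The value −1 means 6 is a non-residue modulo 79, so t² ≡ 6 (mod 79) is impossible.

No such integer exists.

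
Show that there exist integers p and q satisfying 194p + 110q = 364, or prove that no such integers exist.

p = 41, q = -69

Since gcd(194, 110) = 2 and 364 = 2·182, Bézout's identity guarantees a solution.
Dividing through by 2 reduces the equation to 97p + 55q = 182.
Run the Euclidean algorithm on 97 and 55: 97 = 1·55 + 42, 55 = 1·42 + 13, 42 = 3·13 + 3, 13 = 4·3 + 1, 3 = 3·1 + 0.
Unwinding: 1 = 13 − 4·3 = 13 − 4·(42 − 3·13) = −4·42 + 13·13 = −4·42 + 13·(55 − 1·42) = 13·55 − 17·42 = 13·55 − 17·(97 − 1·55) = −17·97 + 30·55, i.e. 97·(-17) + 55·30 = 1.
Scaling by 182 gives the particular solution (p, q) = (-3094, 5460).
The general solution is p = -3094 + 55k, q = 5460 − 97k; taking k = 57 gives the smaller pair p = 41, q = -69.
Check: 194·41 + 110·(-69) = 7954 − 7590 = 364. ✓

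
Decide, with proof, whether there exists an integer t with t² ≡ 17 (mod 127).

t = 115

t = 115 works: 115² = 13225, and 13225 − 17 = 13208 = 104·127.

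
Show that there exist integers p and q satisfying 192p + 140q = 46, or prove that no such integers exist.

Any value of 192p + 140q is a multiple of gcd(192, 140) = 4.
But 46 = 4·11 + 2, so 4 ∤ 46.
So the equation is unsolvable over ℤ.

No such integers exist.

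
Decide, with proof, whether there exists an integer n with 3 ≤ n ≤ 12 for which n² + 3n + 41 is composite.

At n = 7: 7² + 3·7 + 41 = 111 = 3·37, which is composite.

n = 7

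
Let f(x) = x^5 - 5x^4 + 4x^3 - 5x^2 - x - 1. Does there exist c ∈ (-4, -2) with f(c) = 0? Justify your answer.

No such root exists.

The endpoint values f(-4) = -2637 and f(-2) = -163 are both negative. Claim: f(x) < 0 for every x in (-4, -2).
Shift to the endpoint -2: with x = -2 − u (0 < u < 2), one computes f(-2 − u) = -u^5 - 15u^4 - 84u^3 - 229u^2 - 307u - 163.
All 6 nonzero coefficients of this polynomial in u are negative; hence for u > 0 the value is a sum of negative terms (the constant -163 among them).
So f is strictly negative on (-4, -2); no root exists in the interval.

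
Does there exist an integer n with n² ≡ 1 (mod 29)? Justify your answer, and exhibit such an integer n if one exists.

Take n = 1. Then 1² = 1, and since 0 ≤ 1 < 29 this is already reduced: 1² ≡ 1 (mod 29).

n = 1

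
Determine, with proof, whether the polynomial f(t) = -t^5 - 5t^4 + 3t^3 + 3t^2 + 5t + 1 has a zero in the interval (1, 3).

Yes, f has a root in the interval.

f(1) = 6 and f(3) = -524, which have opposite signs.
As a polynomial, f is continuous on every closed interval.
By the Intermediate Value Theorem f must vanish at some point of (1, 3).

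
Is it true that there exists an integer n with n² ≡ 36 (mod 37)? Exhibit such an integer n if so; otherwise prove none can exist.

n = 31

n = 31 works: 31² = 961, and 961 − 36 = 925 = 25·37.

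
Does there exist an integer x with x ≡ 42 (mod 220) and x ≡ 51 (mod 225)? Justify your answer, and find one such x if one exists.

No, no such integer exists.

Both moduli are multiples of 5 = gcd(220, 225), so any solution would satisfy x ≡ 42 and x ≡ 51 modulo 5 simultaneously.
However 42 ≡ 2 and 51 ≡ 1 (mod 5), and 2 ≠ 1.
Hence the system has no solution.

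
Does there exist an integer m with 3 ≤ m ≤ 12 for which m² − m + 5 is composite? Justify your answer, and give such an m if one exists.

m = 10

At m = 10: 10² − 10 + 5 = 95 = 5·19, which is composite.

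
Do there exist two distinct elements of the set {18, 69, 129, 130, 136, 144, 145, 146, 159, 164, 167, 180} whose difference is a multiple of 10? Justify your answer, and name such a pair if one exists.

69 and 129 are such a pair.

69 mod 10 = 9 and 129 mod 10 = 9, so 129 − 69 = 60 = 6·10.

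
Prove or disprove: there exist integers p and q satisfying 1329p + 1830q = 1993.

No, no such integers exist.

gcd(1329, 1830) = 3, so every integer of the form 1329p + 1830q is a multiple of 3.
But 1993 = 3·664 + 1, so 3 ∤ 1993.
Hence no integers p, q satisfy the equation.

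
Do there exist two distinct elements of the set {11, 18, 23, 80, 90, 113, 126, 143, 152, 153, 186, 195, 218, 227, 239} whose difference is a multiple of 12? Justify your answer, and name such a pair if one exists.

11 and 23 are such a pair.

11 mod 12 = 11 and 23 mod 12 = 11, so 23 − 11 = 12 = 1·12.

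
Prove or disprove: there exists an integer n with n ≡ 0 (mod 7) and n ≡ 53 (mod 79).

n = 448

Since 7 and 79 share no common factor, CRT says the pair of congruences has a solution (unique mod 553).
Write n = 0 + 7t and require 0 + 7t ≡ 53 (mod 79), i.e. 7t ≡ 53 (mod 79).
To invert 7 modulo 79: 79 = 11·7 + 2, 7 = 3·2 + 1, 2 = 2·1 + 0, and unwinding, 1 = 7 − 3·2 = 7 − 3·(79 − 11·7) = −3·79 + 34·7. Thus 7⁻¹ ≡ 34 (mod 79).
Therefore t ≡ 34·53 = 1802 ≡ 64 (mod 79).
Taking t = 64 gives n = 0 + 7·64 = 448.
Check: 448 mod 7 = 0, 448 mod 79 = 53. ✓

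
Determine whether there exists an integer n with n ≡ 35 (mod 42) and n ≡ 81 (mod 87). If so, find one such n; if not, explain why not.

No such integer exists.

Reduce both congruences modulo 3, which divides 42 and 87: they say n ≡ 35 (mod 3) and n ≡ 81 (mod 3).
However 35 ≡ 2 and 81 ≡ 0 (mod 3), and 2 ≠ 0.
So no integer satisfies both congruences.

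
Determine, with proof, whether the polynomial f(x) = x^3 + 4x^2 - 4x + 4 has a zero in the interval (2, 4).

The endpoint values f(2) = 20 and f(4) = 116 are both positive. Claim: f(x) > 0 for every x in (2, 4).
Shift to the endpoint 2: with x = 2 + u (0 < u < 2), one computes f(2 + u) = u^3 + 10u^2 + 24u + 20.
The nonzero coefficients here are all positive, so for u > 0 every term is positive (or zero), and the constant term 20 is strictly positive.
So f is strictly positive on (2, 4); no root exists in the interval.

No.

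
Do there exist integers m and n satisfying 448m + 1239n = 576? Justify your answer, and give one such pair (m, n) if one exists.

No such integers exist.

Any value of 448m + 1239n is a multiple of gcd(448, 1239) = 7.
But 576 = 7·82 + 2, so 7 ∤ 576.
So the equation is unsolvable over ℤ.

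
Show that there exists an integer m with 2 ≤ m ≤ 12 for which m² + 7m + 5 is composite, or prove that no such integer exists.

m = 10

At m = 10: 10² + 7·10 + 5 = 175 = 5·35, which is composite.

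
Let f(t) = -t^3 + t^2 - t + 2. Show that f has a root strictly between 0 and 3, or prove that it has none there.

Such a root exists.

f(0) = 2 and f(3) = -19, which have opposite signs.
f is continuous everywhere (it is a polynomial), in particular on [0, 3].
By the Intermediate Value Theorem f must vanish at some point of (0, 3).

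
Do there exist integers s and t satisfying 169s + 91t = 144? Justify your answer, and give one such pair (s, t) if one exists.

Both 169 and 91 are divisible by gcd(169, 91) = 13, hence so is any combination 169s + 91t.
But 144 = 13·11 + 1, so 13 ∤ 144.
So the equation is unsolvable over ℤ.

No such integers exist.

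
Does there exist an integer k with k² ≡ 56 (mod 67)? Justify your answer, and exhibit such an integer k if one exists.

k = 18 works: 18² = 324, and 324 − 56 = 268 = 4·67.

k = 18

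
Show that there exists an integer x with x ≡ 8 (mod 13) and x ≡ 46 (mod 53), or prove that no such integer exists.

x = 99

Since 13 and 53 share no common factor, CRT says the pair of congruences has a solution (unique mod 689).
Any solution of the first congruence is x = 8 + 13t; substituting into the second, 13t ≡ 46 − 8 ≡ 38 (mod 53).
Invert 13 mod 53 by the Euclidean algorithm: 53 = 4·13 + 1, 13 = 13·1 + 0; back-substituting, 1 = 53 − 4·13. Hence 13·(-4) ≡ 1, so 13⁻¹ ≡ -4 ≡ 49 (mod 53).
Therefore t ≡ 49·38 = 1862 ≡ 7 (mod 53).
With t = 7: x = 8 + 13·7 = 99.
Verify: 99 = 7·13 + 8 and 99 = 1·53 + 46. ✓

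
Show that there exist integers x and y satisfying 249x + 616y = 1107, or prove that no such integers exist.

Since gcd(249, 616) = 1, every integer is an integer combination of 249 and 616.
Run the Euclidean algorithm on 616 and 249: 616 = 2·249 + 118, 249 = 2·118 + 13, 118 = 9·13 + 1, 13 = 13·1 + 0.
Working back up the chain: 1 = 118 − 9·13 = 118 − 9·(249 − 2·118) = −9·249 + 19·118 = −9·249 + 19·(616 − 2·249) = 19·616 − 47·249. So 249·(-47) + 616·19 = 1.
Scaling by 1107 gives the particular solution (x, y) = (-52029, 21033).
Adding 85·616 to x and subtracting 85·249 from y gives the tidier solution (331, -132).
Indeed 249·331 + 616·(-132) = 82419 − 81312 = 1107.

x = 331, y = -132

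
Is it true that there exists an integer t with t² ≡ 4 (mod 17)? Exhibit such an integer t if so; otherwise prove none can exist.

Take t = 2. Then 2² = 4, and since 0 ≤ 4 < 17 this is already reduced: 2² ≡ 4 (mod 17).

t = 2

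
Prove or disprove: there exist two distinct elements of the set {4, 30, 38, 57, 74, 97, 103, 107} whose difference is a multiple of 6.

Yes: 38 and 74.

38 mod 6 = 2 and 74 mod 6 = 2, so 74 − 38 = 36 = 6·6.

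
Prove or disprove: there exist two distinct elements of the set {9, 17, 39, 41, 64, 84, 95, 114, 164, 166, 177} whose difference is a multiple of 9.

39 and 84 are such a pair.

39 mod 9 = 3 and 84 mod 9 = 3, so 84 − 39 = 45 = 5·9.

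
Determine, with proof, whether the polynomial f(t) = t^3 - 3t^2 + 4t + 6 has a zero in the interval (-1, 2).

Yes, f has a root in the interval.

f(-1) = -2 and f(2) = 10, which have opposite signs.
f is continuous everywhere (it is a polynomial), in particular on [-1, 2].
By the Intermediate Value Theorem f must vanish at some point of (-1, 2).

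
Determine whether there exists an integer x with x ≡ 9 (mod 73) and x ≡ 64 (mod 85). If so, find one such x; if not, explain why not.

gcd(73, 85) = 1, so the Chinese Remainder Theorem guarantees exactly one residue class mod 6205 satisfying both.
Write x = 9 + 73t and require 9 + 73t ≡ 64 (mod 85), i.e. 73t ≡ 55 (mod 85).
To invert 73 modulo 85: 85 = 1·73 + 12, 73 = 6·12 + 1, 12 = 12·1 + 0, and unwinding, 1 = 73 − 6·12 = 73 − 6·(85 − 1·73) = −6·85 + 7·73. Thus 73⁻¹ ≡ 7 (mod 85).
Therefore t ≡ 7·55 = 385 ≡ 45 (mod 85).
Taking t = 45 gives x = 9 + 73·45 = 3294.
Check: 3294 mod 73 = 9, 3294 mod 85 = 64. ✓

x = 3294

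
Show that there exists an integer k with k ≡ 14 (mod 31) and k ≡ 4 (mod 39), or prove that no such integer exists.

k = 355

Since 31 and 39 share no common factor, CRT says the pair of congruences has a solution (unique mod 1209).
Write k = 14 + 31t and require 14 + 31t ≡ 4 (mod 39), i.e. 31t ≡ 29 (mod 39).
To invert 31 modulo 39: 39 = 1·31 + 8, 31 = 3·8 + 7, 8 = 1·7 + 1, 7 = 7·1 + 0, and unwinding, 1 = 8 − 1·7 = 8 − (31 − 3·8) = −31 + 4·8 = −31 + 4·(39 − 1·31) = 4·39 − 5·31. Thus 31⁻¹ ≡ -5 ≡ 34 (mod 39).
Multiplying by 34: t ≡ 34·29 = 986 ≡ 11 (mod 39).
Taking t = 11 gives k = 14 + 31·11 = 355.
Verify: 355 = 11·31 + 14 and 355 = 9·39 + 4. ✓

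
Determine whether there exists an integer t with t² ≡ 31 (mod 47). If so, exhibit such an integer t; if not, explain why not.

No, no such integer exists.

Apply Euler's criterion with the prime 47: 31 is a quadratic residue iff 31^23 ≡ 1 (mod 47), and a non-residue iff it is ≡ −1.
Squaring successively (mod 47): 31^2 = 961 ≡ 21; 31^4 ≡ 21² = 441 ≡ 18; 31^8 ≡ 18² = 324 ≡ 42; 31^16 ≡ 42² = 1764 ≡ 25.
Since 23 = 16 + 4 + 2 + 1, 31^23 ≡ 25 · 18 · 21 · 31; multiplying out mod 47: 25·18 = 450 ≡ 27, then 27·21 = 567 ≡ 3, then 3·31 = 93 ≡ 46. Thus 31^23 ≡ 46 ≡ −1 (mod 47).
The value −1 means 31 is a non-residue modulo 47, so t² ≡ 31 (mod 47) is impossible.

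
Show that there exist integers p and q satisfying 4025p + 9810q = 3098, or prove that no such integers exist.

Both 4025 and 9810 are divisible by gcd(4025, 9810) = 5, hence so is any combination 4025p + 9810q.
But 3098 = 5·619 + 3, so 5 ∤ 3098.
Therefore 4025p + 9810q = 3098 has no solution in integers.

No, no such integers exist.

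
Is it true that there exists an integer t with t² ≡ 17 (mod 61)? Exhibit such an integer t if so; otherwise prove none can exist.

No such integer exists.

Apply Euler's criterion with the prime 61: 17 is a quadratic residue iff 17^30 ≡ 1 (mod 61), and a non-residue iff it is ≡ −1.
Squaring successively (mod 61): 17^2 = 289 ≡ 45; 17^4 ≡ 45² = 2025 ≡ 12; 17^8 ≡ 12² = 144 ≡ 22; 17^16 ≡ 22² = 484 ≡ 57.
Since 30 = 16 + 8 + 4 + 2, 17^30 ≡ 57 · 22 · 12 · 45; multiplying out mod 61: 57·22 = 1254 ≡ 34, then 34·12 = 408 ≡ 42, then 42·45 = 1890 ≡ 60. Thus 17^30 ≡ 60 ≡ −1 (mod 61).
By Euler's criterion 17 is a quadratic non-residue mod 61: no t satisfies t² ≡ 17 (mod 61).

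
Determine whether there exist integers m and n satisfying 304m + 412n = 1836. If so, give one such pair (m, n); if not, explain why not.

m = 86, n = -59

gcd(304, 412) = 4, and 4 divides 1836, so integer solutions exist.
Dividing through by 4 reduces the equation to 76m + 103n = 459.
Euclidean algorithm: 103 = 1·76 + 27, 76 = 2·27 + 22, 27 = 1·22 + 5, 22 = 4·5 + 2, 5 = 2·2 + 1, 2 = 2·1 + 0.
Unwinding: 1 = 5 − 2·2 = 5 − 2·(22 − 4·5) = −2·22 + 9·5 = −2·22 + 9·(27 − 1·22) = 9·27 − 11·22 = 9·27 − 11·(76 − 2·27) = −11·76 + 31·27 = −11·76 + 31·(103 − 1·76) = 31·103 − 42·76, i.e. 76·(-42) + 103·31 = 1.
Scaling by 459 gives the particular solution (m, n) = (-19278, 14229).
Shifting by a multiple of (103, −76) keeps it a solution: m = -19278 + 188·103 = 86, n = 14229 − 188·76 = -59.
Indeed 304·86 + 412·(-59) = 26144 − 24308 = 1836.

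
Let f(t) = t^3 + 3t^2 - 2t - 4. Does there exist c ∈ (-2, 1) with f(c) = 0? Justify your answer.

f(-2) = 4 and f(1) = -2, which have opposite signs.
Since f is a polynomial it is continuous on [-2, 1].
By the Intermediate Value Theorem f must vanish at some point of (-2, 1).

Such a root exists.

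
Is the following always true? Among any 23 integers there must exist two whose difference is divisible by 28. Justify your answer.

No, the set {20, 21, 22, 23, 24, 25, 26, 27, 28, 29, 30, 31, 32, 33, 34, 35, 36, 37, 38, 39, 40, 41, 42} is a counterexample.

Consider the 23 integers 20, 21, …, 42. They lie in distinct residue classes modulo 28, since 23 ≤ 28.
Any two of them differ by at most 22 < 28 and by at least 1, so no difference is a multiple of 28.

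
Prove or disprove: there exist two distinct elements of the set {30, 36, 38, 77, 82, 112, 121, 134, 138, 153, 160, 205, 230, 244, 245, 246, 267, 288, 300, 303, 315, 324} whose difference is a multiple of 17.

Both 36 and 121 leave remainder 2 on division by 17; their difference 85 = 5·17 is a multiple of 17.

Yes: 36 and 121.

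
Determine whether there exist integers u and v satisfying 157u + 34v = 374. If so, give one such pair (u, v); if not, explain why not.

u = 0, v = 11

Since gcd(157, 34) = 1, every integer is an integer combination of 157 and 34.
Dividing repeatedly: 157 = 4·34 + 21, 34 = 1·21 + 13, 21 = 1·13 + 8, 13 = 1·8 + 5, 8 = 1·5 + 3, 5 = 1·3 + 2, 3 = 1·2 + 1, 2 = 2·1 + 0.
Back-substituting, 1 = 3 − 1·2 = 3 − (5 − 1·3) = −5 + 2·3 = −5 + 2·(8 − 1·5) = 2·8 − 3·5 = 2·8 − 3·(13 − 1·8) = −3·13 + 5·8 = −3·13 + 5·(21 − 1·13) = 5·21 − 8·13 = 5·21 − 8·(34 − 1·21) = −8·34 + 13·21 = −8·34 + 13·(157 − 4·34) = 13·157 − 60·34; that is, 157·13 + 34·(-60) = 1.
Times 374: 157·4862 + 34·(-22440) = 374, so (4862, -22440) solves it.
Subtracting 143·34 from u and adding 143·157 to v gives the tidier solution (0, 11).
Check: 157·0 + 34·11 = 0 + 374 = 374. ✓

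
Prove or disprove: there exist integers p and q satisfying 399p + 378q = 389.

There are no such integers.

Any value of 399p + 378q is a multiple of gcd(399, 378) = 21.
But 389 = 21·18 + 11, so 21 ∤ 389.
Hence no integers p, q satisfy the equation.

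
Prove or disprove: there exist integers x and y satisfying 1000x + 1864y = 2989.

No such integers exist.

Both 1000 and 1864 are divisible by gcd(1000, 1864) = 8, hence so is any combination 1000x + 1864y.
However 2989 leaves remainder 5 on division by 8.
Hence no integers x, y satisfy the equation.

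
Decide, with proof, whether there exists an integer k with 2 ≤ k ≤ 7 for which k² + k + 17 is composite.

No such integer k in that range exists.

The values for k = 2, 3, …, 7 are 23, 29, 37, 47, 59, 73, and each of these is prime.
So no value in the range makes the expression composite.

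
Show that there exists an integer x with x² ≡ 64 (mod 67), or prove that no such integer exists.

Take x = 59. Then 59² = 3481 = 51·67 + 64, so 59² ≡ 64 (mod 67).

x = 59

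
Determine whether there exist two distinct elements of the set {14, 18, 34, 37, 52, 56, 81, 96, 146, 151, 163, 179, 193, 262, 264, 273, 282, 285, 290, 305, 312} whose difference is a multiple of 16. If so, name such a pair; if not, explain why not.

Yes: 18 and 34.

Both 18 and 34 leave remainder 2 on division by 16; their difference 16 = 1·16 is a multiple of 16.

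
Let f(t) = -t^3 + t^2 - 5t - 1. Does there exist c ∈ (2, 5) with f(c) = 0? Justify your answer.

f(2) = -15 and f(5) = -126, both negative.
f'(t) = -3t^2 + 2t - 5 has discriminant 2² − 4·(-3)·(-5) = -56 < 0, so f' has no real roots and is negative for every real t.
So f is strictly decreasing; between 2 and 5 its values lie between f(2) = -15 and f(5) = -126, all negative. Therefore f has no root in (2, 5).

f has no root in that interval.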